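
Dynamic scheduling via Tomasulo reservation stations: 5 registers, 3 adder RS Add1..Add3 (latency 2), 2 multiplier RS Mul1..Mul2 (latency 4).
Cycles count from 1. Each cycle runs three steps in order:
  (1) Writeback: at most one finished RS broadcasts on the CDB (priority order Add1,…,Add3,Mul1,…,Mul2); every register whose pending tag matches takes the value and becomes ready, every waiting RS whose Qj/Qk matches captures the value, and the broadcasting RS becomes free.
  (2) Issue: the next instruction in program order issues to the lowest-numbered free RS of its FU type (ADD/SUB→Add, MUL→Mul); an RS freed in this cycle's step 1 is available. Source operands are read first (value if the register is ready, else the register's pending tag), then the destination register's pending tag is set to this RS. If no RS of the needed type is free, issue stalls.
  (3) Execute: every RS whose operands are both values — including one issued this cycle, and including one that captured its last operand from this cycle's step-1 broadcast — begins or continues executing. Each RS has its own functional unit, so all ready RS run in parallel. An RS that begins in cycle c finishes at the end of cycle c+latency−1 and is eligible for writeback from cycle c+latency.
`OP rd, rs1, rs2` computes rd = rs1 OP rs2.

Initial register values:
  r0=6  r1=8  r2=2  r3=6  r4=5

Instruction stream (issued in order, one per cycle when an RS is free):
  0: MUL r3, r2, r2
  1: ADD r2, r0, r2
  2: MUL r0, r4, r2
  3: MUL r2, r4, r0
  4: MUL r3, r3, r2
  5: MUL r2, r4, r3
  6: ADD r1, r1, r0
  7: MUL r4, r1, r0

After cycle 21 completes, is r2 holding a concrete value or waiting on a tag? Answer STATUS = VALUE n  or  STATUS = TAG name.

STATUS = VALUE 4000

c1: issue MUL r3<-Mul1 | r0:6,r1:8,r2:2,r3:Mul1,r4:5
c2: issue ADD r2<-Add1 | r0:6,r1:8,r2:Add1,r3:Mul1,r4:5
c3: issue MUL r0<-Mul2 | r0:Mul2,r1:8,r2:Add1,r3:Mul1,r4:5
c4: CDB Add1=8; stall | r0:Mul2,r1:8,r2:8,r3:Mul1,r4:5
c5: CDB Mul1=4; issue MUL r2<-Mul1 | r0:Mul2,r1:8,r2:Mul1,r3:4,r4:5
c6: stall | r0:Mul2,r1:8,r2:Mul1,r3:4,r4:5
c7: stall | r0:Mul2,r1:8,r2:Mul1,r3:4,r4:5
c8: CDB Mul2=40; issue MUL r3<-Mul2 | r0:40,r1:8,r2:Mul1,r3:Mul2,r4:5
c9: stall | r0:40,r1:8,r2:Mul1,r3:Mul2,r4:5
c10: stall | r0:40,r1:8,r2:Mul1,r3:Mul2,r4:5
c11: stall | r0:40,r1:8,r2:Mul1,r3:Mul2,r4:5
c12: CDB Mul1=200; issue MUL r2<-Mul1 | r0:40,r1:8,r2:Mul1,r3:Mul2,r4:5
c13: issue ADD r1<-Add1 | r0:40,r1:Add1,r2:Mul1,r3:Mul2,r4:5
c14: stall | r0:40,r1:Add1,r2:Mul1,r3:Mul2,r4:5
c15: CDB Add1=48; stall | r0:40,r1:48,r2:Mul1,r3:Mul2,r4:5
c16: CDB Mul2=800; issue MUL r4<-Mul2 | r0:40,r1:48,r2:Mul1,r3:800,r4:Mul2
c17: - | r0:40,r1:48,r2:Mul1,r3:800,r4:Mul2
c18: - | r0:40,r1:48,r2:Mul1,r3:800,r4:Mul2
c19: - | r0:40,r1:48,r2:Mul1,r3:800,r4:Mul2
c20: CDB Mul1=4000 | r0:40,r1:48,r2:4000,r3:800,r4:Mul2
c21: CDB Mul2=1920 | r0:40,r1:48,r2:4000,r3:800,r4:1920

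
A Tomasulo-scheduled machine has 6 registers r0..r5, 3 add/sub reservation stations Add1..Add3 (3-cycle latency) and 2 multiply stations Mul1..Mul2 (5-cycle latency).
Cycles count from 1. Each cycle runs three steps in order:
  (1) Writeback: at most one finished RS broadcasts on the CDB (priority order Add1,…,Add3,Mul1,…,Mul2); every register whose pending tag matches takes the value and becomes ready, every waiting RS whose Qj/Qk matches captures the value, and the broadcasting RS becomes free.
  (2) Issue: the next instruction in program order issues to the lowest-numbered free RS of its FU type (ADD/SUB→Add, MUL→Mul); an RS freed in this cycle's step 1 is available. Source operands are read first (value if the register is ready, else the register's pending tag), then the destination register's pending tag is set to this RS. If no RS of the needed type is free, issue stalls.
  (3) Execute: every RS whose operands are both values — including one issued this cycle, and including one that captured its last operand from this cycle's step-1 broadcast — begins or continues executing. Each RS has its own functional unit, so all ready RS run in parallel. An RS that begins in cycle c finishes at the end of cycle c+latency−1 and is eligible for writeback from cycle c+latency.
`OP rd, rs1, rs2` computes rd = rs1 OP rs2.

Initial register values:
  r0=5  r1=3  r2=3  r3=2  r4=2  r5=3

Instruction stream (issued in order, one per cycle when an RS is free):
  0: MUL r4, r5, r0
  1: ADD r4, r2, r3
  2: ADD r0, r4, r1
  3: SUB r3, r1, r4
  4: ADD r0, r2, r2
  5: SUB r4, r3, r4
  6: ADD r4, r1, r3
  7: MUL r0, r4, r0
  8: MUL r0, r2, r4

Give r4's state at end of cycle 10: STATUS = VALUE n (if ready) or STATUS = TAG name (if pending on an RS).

  c1: issue MUL r4<-Mul1  regs: r0:5,r1:3,r2:3,r3:2,r4:Mul1,r5:3
  c2: issue ADD r4<-Add1  regs: r0:5,r1:3,r2:3,r3:2,r4:Add1,r5:3
  c3: issue ADD r0<-Add2  regs: r0:Add2,r1:3,r2:3,r3:2,r4:Add1,r5:3
  c4: issue SUB r3<-Add3  regs: r0:Add2,r1:3,r2:3,r3:Add3,r4:Add1,r5:3
  c5: CDB Add1=5; issue ADD r0<-Add1  regs: r0:Add1,r1:3,r2:3,r3:Add3,r4:5,r5:3
  c6: CDB Mul1=15; stall  regs: r0:Add1,r1:3,r2:3,r3:Add3,r4:5,r5:3
  c7: stall  regs: r0:Add1,r1:3,r2:3,r3:Add3,r4:5,r5:3
  c8: CDB Add1=6; issue SUB r4<-Add1  regs: r0:6,r1:3,r2:3,r3:Add3,r4:Add1,r5:3
  c9: CDB Add2=8; issue ADD r4<-Add2  regs: r0:6,r1:3,r2:3,r3:Add3,r4:Add2,r5:3
  c10: CDB Add3=-2; issue MUL r0<-Mul1  regs: r0:Mul1,r1:3,r2:3,r3:-2,r4:Add2,r5:3

STATUS = TAG Add2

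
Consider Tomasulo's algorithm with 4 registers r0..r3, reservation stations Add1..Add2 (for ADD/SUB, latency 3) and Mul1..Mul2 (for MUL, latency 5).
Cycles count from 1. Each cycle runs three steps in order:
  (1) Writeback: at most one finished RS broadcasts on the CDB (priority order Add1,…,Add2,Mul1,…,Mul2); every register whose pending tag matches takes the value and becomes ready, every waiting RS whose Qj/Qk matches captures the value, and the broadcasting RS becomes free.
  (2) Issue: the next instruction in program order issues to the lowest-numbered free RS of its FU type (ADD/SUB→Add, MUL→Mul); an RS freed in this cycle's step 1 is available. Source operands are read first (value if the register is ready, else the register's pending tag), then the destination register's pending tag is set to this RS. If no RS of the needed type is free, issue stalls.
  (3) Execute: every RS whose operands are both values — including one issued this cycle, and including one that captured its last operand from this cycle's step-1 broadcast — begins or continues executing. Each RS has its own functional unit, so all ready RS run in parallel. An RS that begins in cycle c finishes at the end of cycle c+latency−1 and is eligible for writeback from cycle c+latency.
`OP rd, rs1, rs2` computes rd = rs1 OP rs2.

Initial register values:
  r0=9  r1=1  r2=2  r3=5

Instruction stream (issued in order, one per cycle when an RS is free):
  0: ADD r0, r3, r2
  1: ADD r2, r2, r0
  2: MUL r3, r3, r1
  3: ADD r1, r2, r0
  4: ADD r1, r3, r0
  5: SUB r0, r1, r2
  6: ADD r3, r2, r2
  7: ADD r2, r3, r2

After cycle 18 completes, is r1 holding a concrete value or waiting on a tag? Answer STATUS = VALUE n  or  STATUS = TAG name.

  c1: issue ADD r0<-Add1  regs: r0:Add1,r1:1,r2:2,r3:5
  c2: issue ADD r2<-Add2  regs: r0:Add1,r1:1,r2:Add2,r3:5
  c3: issue MUL r3<-Mul1  regs: r0:Add1,r1:1,r2:Add2,r3:Mul1
  c4: CDB Add1=7; issue ADD r1<-Add1  regs: r0:7,r1:Add1,r2:Add2,r3:Mul1
  c5: stall  regs: r0:7,r1:Add1,r2:Add2,r3:Mul1
  c6: stall  regs: r0:7,r1:Add1,r2:Add2,r3:Mul1
  c7: CDB Add2=9; issue ADD r1<-Add2  regs: r0:7,r1:Add2,r2:9,r3:Mul1
  c8: CDB Mul1=5; stall  regs: r0:7,r1:Add2,r2:9,r3:5
  c9: stall  regs: r0:7,r1:Add2,r2:9,r3:5
  c10: CDB Add1=16; issue SUB r0<-Add1  regs: r0:Add1,r1:Add2,r2:9,r3:5
  c11: CDB Add2=12; issue ADD r3<-Add2  regs: r0:Add1,r1:12,r2:9,r3:Add2
  c12: stall  regs: r0:Add1,r1:12,r2:9,r3:Add2
  c13: stall  regs: r0:Add1,r1:12,r2:9,r3:Add2
  c14: CDB Add1=3; issue ADD r2<-Add1  regs: r0:3,r1:12,r2:Add1,r3:Add2
  c15: CDB Add2=18  regs: r0:3,r1:12,r2:Add1,r3:18
  c16: -  regs: r0:3,r1:12,r2:Add1,r3:18
  c17: -  regs: r0:3,r1:12,r2:Add1,r3:18
  c18: CDB Add1=27  regs: r0:3,r1:12,r2:27,r3:18

STATUS = VALUE 12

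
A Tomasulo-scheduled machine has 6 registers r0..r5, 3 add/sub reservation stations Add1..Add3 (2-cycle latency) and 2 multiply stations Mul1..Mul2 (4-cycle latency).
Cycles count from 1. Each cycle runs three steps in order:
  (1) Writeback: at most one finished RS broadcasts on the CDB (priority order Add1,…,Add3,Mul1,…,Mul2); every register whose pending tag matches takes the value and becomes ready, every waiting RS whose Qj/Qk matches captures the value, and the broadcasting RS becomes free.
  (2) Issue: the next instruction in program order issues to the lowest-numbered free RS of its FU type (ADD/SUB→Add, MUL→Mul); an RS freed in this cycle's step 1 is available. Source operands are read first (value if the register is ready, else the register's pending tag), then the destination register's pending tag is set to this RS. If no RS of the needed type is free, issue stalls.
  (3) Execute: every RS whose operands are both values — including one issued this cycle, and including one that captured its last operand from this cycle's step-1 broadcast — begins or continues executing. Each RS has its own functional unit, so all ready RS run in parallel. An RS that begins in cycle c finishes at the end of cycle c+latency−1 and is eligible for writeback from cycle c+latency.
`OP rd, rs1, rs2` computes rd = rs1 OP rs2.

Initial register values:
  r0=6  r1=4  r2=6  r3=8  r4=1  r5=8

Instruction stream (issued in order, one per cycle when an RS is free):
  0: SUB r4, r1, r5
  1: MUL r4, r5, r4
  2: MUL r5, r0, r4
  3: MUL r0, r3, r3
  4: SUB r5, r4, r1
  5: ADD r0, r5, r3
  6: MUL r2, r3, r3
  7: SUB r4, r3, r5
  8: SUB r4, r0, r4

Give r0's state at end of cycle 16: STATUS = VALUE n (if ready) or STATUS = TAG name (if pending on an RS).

STATUS = VALUE -28

c1: issue SUB r4<-Add1 | r0:6,r1:4,r2:6,r3:8,r4:Add1,r5:8
c2: issue MUL r4<-Mul1 | r0:6,r1:4,r2:6,r3:8,r4:Mul1,r5:8
c3: CDB Add1=-4; issue MUL r5<-Mul2 | r0:6,r1:4,r2:6,r3:8,r4:Mul1,r5:Mul2
c4: stall | r0:6,r1:4,r2:6,r3:8,r4:Mul1,r5:Mul2
c5: stall | r0:6,r1:4,r2:6,r3:8,r4:Mul1,r5:Mul2
c6: stall | r0:6,r1:4,r2:6,r3:8,r4:Mul1,r5:Mul2
c7: CDB Mul1=-32; issue MUL r0<-Mul1 | r0:Mul1,r1:4,r2:6,r3:8,r4:-32,r5:Mul2
c8: issue SUB r5<-Add1 | r0:Mul1,r1:4,r2:6,r3:8,r4:-32,r5:Add1
c9: issue ADD r0<-Add2 | r0:Add2,r1:4,r2:6,r3:8,r4:-32,r5:Add1
c10: CDB Add1=-36; stall | r0:Add2,r1:4,r2:6,r3:8,r4:-32,r5:-36
c11: CDB Mul1=64; issue MUL r2<-Mul1 | r0:Add2,r1:4,r2:Mul1,r3:8,r4:-32,r5:-36
c12: CDB Add2=-28; issue SUB r4<-Add1 | r0:-28,r1:4,r2:Mul1,r3:8,r4:Add1,r5:-36
c13: CDB Mul2=-192; issue SUB r4<-Add2 | r0:-28,r1:4,r2:Mul1,r3:8,r4:Add2,r5:-36
c14: CDB Add1=44 | r0:-28,r1:4,r2:Mul1,r3:8,r4:Add2,r5:-36
c15: CDB Mul1=64 | r0:-28,r1:4,r2:64,r3:8,r4:Add2,r5:-36
c16: CDB Add2=-72 | r0:-28,r1:4,r2:64,r3:8,r4:-72,r5:-36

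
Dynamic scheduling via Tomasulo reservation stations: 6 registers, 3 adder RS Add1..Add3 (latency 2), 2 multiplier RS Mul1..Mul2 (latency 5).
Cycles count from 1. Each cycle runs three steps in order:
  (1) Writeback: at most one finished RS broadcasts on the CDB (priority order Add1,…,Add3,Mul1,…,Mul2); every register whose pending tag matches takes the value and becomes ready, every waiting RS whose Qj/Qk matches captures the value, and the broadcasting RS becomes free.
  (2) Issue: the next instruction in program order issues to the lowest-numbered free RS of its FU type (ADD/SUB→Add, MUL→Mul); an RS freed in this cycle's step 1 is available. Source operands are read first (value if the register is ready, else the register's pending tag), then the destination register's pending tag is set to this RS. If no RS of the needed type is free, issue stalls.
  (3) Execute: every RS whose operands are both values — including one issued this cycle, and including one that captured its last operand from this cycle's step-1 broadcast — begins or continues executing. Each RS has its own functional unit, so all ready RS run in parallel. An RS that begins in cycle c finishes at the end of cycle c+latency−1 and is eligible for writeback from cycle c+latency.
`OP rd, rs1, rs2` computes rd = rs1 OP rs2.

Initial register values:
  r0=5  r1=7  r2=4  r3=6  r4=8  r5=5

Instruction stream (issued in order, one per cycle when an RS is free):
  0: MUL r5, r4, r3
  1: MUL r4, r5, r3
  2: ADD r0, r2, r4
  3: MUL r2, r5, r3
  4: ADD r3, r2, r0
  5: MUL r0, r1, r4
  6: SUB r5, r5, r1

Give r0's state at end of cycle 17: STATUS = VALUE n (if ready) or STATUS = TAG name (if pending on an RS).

  c1: issue MUL r5<-Mul1  regs: r0:5,r1:7,r2:4,r3:6,r4:8,r5:Mul1
  c2: issue MUL r4<-Mul2  regs: r0:5,r1:7,r2:4,r3:6,r4:Mul2,r5:Mul1
  c3: issue ADD r0<-Add1  regs: r0:Add1,r1:7,r2:4,r3:6,r4:Mul2,r5:Mul1
  c4: stall  regs: r0:Add1,r1:7,r2:4,r3:6,r4:Mul2,r5:Mul1
  c5: stall  regs: r0:Add1,r1:7,r2:4,r3:6,r4:Mul2,r5:Mul1
  c6: CDB Mul1=48; issue MUL r2<-Mul1  regs: r0:Add1,r1:7,r2:Mul1,r3:6,r4:Mul2,r5:48
  c7: issue ADD r3<-Add2  regs: r0:Add1,r1:7,r2:Mul1,r3:Add2,r4:Mul2,r5:48
  c8: stall  regs: r0:Add1,r1:7,r2:Mul1,r3:Add2,r4:Mul2,r5:48
  c9: stall  regs: r0:Add1,r1:7,r2:Mul1,r3:Add2,r4:Mul2,r5:48
  c10: stall  regs: r0:Add1,r1:7,r2:Mul1,r3:Add2,r4:Mul2,r5:48
  c11: CDB Mul1=288; issue MUL r0<-Mul1  regs: r0:Mul1,r1:7,r2:288,r3:Add2,r4:Mul2,r5:48
  c12: CDB Mul2=288; issue SUB r5<-Add3  regs: r0:Mul1,r1:7,r2:288,r3:Add2,r4:288,r5:Add3
  c13: -  regs: r0:Mul1,r1:7,r2:288,r3:Add2,r4:288,r5:Add3
  c14: CDB Add1=292  regs: r0:Mul1,r1:7,r2:288,r3:Add2,r4:288,r5:Add3
  c15: CDB Add3=41  regs: r0:Mul1,r1:7,r2:288,r3:Add2,r4:288,r5:41
  c16: CDB Add2=580  regs: r0:Mul1,r1:7,r2:288,r3:580,r4:288,r5:41
  c17: CDB Mul1=2016  regs: r0:2016,r1:7,r2:288,r3:580,r4:288,r5:41

STATUS = VALUE 2016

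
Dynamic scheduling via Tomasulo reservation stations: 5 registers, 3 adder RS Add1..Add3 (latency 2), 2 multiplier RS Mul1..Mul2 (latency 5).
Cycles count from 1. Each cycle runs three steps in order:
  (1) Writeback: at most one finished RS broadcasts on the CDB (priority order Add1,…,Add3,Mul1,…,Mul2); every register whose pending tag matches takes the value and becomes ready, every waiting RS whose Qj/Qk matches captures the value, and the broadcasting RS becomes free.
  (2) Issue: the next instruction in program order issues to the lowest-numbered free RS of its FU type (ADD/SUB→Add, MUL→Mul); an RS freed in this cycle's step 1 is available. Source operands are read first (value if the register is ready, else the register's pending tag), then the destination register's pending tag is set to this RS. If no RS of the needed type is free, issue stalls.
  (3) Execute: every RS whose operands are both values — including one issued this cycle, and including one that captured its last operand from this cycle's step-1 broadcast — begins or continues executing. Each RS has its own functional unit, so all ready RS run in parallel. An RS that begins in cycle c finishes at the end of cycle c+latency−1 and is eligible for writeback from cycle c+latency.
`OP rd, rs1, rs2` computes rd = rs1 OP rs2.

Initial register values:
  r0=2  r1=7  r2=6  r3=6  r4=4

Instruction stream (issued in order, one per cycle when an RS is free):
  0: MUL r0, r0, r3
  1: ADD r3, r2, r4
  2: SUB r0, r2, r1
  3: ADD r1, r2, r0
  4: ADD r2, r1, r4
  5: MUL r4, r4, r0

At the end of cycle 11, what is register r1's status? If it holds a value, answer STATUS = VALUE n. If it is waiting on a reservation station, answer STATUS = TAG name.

STATUS = VALUE 5

cycle 1: issue MUL r0<-Mul1 // r0:Mul1,r1:7,r2:6,r3:6,r4:4
cycle 2: issue ADD r3<-Add1 // r0:Mul1,r1:7,r2:6,r3:Add1,r4:4
cycle 3: issue SUB r0<-Add2 // r0:Add2,r1:7,r2:6,r3:Add1,r4:4
cycle 4: CDB Add1=10; issue ADD r1<-Add1 // r0:Add2,r1:Add1,r2:6,r3:10,r4:4
cycle 5: CDB Add2=-1; issue ADD r2<-Add2 // r0:-1,r1:Add1,r2:Add2,r3:10,r4:4
cycle 6: CDB Mul1=12; issue MUL r4<-Mul1 // r0:-1,r1:Add1,r2:Add2,r3:10,r4:Mul1
cycle 7: CDB Add1=5 // r0:-1,r1:5,r2:Add2,r3:10,r4:Mul1
cycle 8: - // r0:-1,r1:5,r2:Add2,r3:10,r4:Mul1
cycle 9: CDB Add2=9 // r0:-1,r1:5,r2:9,r3:10,r4:Mul1
cycle 10: - // r0:-1,r1:5,r2:9,r3:10,r4:Mul1
cycle 11: CDB Mul1=-4 // r0:-1,r1:5,r2:9,r3:10,r4:-4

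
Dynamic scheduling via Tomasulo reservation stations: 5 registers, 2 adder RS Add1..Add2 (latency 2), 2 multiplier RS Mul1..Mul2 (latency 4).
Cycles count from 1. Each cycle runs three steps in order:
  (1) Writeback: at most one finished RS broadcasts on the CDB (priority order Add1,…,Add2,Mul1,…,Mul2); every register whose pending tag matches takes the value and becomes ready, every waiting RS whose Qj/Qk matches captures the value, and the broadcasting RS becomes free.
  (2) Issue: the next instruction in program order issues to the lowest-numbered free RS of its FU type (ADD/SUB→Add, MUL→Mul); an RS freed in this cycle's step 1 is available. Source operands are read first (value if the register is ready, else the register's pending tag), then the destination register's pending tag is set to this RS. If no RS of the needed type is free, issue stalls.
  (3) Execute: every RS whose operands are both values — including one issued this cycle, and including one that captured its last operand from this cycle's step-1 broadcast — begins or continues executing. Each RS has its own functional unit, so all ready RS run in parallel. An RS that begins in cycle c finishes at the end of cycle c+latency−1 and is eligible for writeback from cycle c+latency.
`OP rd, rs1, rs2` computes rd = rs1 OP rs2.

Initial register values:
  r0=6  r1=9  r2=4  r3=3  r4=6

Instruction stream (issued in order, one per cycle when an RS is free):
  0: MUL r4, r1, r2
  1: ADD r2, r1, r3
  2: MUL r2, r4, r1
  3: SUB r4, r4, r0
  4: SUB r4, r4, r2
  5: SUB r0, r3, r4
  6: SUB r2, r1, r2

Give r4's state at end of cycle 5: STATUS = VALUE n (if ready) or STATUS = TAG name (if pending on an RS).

  c1: issue MUL r4<-Mul1  regs: r0:6,r1:9,r2:4,r3:3,r4:Mul1
  c2: issue ADD r2<-Add1  regs: r0:6,r1:9,r2:Add1,r3:3,r4:Mul1
  c3: issue MUL r2<-Mul2  regs: r0:6,r1:9,r2:Mul2,r3:3,r4:Mul1
  c4: CDB Add1=12; issue SUB r4<-Add1  regs: r0:6,r1:9,r2:Mul2,r3:3,r4:Add1
  c5: CDB Mul1=36; issue SUB r4<-Add2  regs: r0:6,r1:9,r2:Mul2,r3:3,r4:Add2

STATUS = TAG Add2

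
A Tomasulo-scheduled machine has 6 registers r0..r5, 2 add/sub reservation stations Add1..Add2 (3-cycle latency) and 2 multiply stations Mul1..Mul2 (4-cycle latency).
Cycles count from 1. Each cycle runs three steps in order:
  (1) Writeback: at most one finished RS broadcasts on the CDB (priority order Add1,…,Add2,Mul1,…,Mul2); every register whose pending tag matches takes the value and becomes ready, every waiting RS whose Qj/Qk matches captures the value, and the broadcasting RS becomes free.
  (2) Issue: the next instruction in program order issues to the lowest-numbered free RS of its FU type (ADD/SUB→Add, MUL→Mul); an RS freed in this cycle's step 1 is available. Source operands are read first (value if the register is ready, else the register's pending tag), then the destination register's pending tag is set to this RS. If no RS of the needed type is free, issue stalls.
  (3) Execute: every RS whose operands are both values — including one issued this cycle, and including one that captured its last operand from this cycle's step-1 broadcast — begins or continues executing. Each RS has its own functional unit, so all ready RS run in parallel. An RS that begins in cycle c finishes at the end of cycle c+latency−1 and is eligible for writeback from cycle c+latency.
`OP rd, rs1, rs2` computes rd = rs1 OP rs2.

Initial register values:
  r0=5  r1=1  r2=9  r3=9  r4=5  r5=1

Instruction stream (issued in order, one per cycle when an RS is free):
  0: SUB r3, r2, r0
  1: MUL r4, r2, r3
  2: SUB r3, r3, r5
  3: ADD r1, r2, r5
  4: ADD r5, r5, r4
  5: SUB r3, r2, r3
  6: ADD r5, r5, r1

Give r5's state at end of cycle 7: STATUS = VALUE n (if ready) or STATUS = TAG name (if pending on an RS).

c1: issue SUB r3<-Add1 | r0:5,r1:1,r2:9,r3:Add1,r4:5,r5:1
c2: issue MUL r4<-Mul1 | r0:5,r1:1,r2:9,r3:Add1,r4:Mul1,r5:1
c3: issue SUB r3<-Add2 | r0:5,r1:1,r2:9,r3:Add2,r4:Mul1,r5:1
c4: CDB Add1=4; issue ADD r1<-Add1 | r0:5,r1:Add1,r2:9,r3:Add2,r4:Mul1,r5:1
c5: stall | r0:5,r1:Add1,r2:9,r3:Add2,r4:Mul1,r5:1
c6: stall | r0:5,r1:Add1,r2:9,r3:Add2,r4:Mul1,r5:1
c7: CDB Add1=10; issue ADD r5<-Add1 | r0:5,r1:10,r2:9,r3:Add2,r4:Mul1,r5:Add1

STATUS = TAG Add1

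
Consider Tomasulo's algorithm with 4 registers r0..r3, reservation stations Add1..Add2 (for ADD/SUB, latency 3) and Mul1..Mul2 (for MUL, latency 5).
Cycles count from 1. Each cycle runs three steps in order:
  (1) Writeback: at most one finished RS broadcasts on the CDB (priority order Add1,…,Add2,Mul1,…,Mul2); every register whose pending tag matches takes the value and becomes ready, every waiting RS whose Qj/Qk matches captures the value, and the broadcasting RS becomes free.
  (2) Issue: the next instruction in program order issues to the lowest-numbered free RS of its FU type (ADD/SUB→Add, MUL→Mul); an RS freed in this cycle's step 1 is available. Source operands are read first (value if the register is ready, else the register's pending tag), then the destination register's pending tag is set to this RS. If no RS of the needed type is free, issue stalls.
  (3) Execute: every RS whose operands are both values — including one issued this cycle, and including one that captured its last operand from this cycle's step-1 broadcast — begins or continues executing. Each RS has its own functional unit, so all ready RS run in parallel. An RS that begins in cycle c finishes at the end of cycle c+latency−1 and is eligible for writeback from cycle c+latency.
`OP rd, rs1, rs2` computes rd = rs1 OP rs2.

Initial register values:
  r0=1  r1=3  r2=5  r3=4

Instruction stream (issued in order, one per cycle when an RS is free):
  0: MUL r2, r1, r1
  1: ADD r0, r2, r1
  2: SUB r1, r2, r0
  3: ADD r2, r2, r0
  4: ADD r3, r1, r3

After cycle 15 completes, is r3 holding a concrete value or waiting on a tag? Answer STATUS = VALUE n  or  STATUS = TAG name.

STATUS = TAG Add1

cycle 1: issue MUL r2<-Mul1 // r0:1,r1:3,r2:Mul1,r3:4
cycle 2: issue ADD r0<-Add1 // r0:Add1,r1:3,r2:Mul1,r3:4
cycle 3: issue SUB r1<-Add2 // r0:Add1,r1:Add2,r2:Mul1,r3:4
cycle 4: stall // r0:Add1,r1:Add2,r2:Mul1,r3:4
cycle 5: stall // r0:Add1,r1:Add2,r2:Mul1,r3:4
cycle 6: CDB Mul1=9; stall // r0:Add1,r1:Add2,r2:9,r3:4
cycle 7: stall // r0:Add1,r1:Add2,r2:9,r3:4
cycle 8: stall // r0:Add1,r1:Add2,r2:9,r3:4
cycle 9: CDB Add1=12; issue ADD r2<-Add1 // r0:12,r1:Add2,r2:Add1,r3:4
cycle 10: stall // r0:12,r1:Add2,r2:Add1,r3:4
cycle 11: stall // r0:12,r1:Add2,r2:Add1,r3:4
cycle 12: CDB Add1=21; issue ADD r3<-Add1 // r0:12,r1:Add2,r2:21,r3:Add1
cycle 13: CDB Add2=-3 // r0:12,r1:-3,r2:21,r3:Add1
cycle 14: - // r0:12,r1:-3,r2:21,r3:Add1
cycle 15: - // r0:12,r1:-3,r2:21,r3:Add1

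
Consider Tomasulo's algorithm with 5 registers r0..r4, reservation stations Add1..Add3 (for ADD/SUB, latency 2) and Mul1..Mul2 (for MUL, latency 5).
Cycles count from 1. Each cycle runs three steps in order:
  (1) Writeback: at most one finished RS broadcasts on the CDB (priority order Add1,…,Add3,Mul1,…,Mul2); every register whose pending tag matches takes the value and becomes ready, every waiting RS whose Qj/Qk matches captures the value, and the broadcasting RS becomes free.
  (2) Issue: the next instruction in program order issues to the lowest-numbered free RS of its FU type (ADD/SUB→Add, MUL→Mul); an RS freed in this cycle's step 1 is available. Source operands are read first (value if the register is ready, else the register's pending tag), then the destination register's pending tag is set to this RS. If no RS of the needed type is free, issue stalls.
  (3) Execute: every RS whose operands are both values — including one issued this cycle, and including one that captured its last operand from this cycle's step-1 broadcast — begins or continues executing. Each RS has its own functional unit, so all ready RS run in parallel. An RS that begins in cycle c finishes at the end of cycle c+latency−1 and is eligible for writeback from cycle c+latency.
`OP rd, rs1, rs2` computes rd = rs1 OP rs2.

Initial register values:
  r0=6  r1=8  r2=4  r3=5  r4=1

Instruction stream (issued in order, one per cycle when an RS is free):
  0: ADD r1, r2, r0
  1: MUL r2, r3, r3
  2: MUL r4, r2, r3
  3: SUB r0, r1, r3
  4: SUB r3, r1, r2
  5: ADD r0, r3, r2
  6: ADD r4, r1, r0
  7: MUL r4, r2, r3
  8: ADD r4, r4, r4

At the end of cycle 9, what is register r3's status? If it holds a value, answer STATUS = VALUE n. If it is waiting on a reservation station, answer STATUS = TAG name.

  c1: issue ADD r1<-Add1  regs: r0:6,r1:Add1,r2:4,r3:5,r4:1
  c2: issue MUL r2<-Mul1  regs: r0:6,r1:Add1,r2:Mul1,r3:5,r4:1
  c3: CDB Add1=10; issue MUL r4<-Mul2  regs: r0:6,r1:10,r2:Mul1,r3:5,r4:Mul2
  c4: issue SUB r0<-Add1  regs: r0:Add1,r1:10,r2:Mul1,r3:5,r4:Mul2
  c5: issue SUB r3<-Add2  regs: r0:Add1,r1:10,r2:Mul1,r3:Add2,r4:Mul2
  c6: CDB Add1=5; issue ADD r0<-Add1  regs: r0:Add1,r1:10,r2:Mul1,r3:Add2,r4:Mul2
  c7: CDB Mul1=25; issue ADD r4<-Add3  regs: r0:Add1,r1:10,r2:25,r3:Add2,r4:Add3
  c8: issue MUL r4<-Mul1  regs: r0:Add1,r1:10,r2:25,r3:Add2,r4:Mul1
  c9: CDB Add2=-15; issue ADD r4<-Add2  regs: r0:Add1,r1:10,r2:25,r3:-15,r4:Add2

STATUS = VALUE -15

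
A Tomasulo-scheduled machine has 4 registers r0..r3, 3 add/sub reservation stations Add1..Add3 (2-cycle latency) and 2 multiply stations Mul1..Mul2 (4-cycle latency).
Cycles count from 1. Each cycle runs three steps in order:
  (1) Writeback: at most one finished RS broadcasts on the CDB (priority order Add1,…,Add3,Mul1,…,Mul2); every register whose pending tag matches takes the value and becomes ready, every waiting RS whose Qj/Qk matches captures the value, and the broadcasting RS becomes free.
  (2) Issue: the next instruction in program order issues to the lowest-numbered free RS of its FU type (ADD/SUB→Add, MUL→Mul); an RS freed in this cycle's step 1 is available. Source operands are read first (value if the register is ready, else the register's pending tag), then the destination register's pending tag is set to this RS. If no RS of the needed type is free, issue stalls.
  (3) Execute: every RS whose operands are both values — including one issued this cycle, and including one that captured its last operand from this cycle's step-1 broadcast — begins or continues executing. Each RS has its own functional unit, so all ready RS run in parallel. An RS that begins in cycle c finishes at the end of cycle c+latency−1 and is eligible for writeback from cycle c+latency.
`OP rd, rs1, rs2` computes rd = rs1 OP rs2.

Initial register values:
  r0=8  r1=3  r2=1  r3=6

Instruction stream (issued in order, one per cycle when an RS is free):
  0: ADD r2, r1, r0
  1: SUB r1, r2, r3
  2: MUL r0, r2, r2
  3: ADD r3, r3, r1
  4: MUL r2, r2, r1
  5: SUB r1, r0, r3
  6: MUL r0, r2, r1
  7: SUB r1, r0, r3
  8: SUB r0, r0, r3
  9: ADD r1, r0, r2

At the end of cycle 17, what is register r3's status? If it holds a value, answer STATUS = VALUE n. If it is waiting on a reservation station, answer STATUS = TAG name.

  c1: issue ADD r2<-Add1  regs: r0:8,r1:3,r2:Add1,r3:6
  c2: issue SUB r1<-Add2  regs: r0:8,r1:Add2,r2:Add1,r3:6
  c3: CDB Add1=11; issue MUL r0<-Mul1  regs: r0:Mul1,r1:Add2,r2:11,r3:6
  c4: issue ADD r3<-Add1  regs: r0:Mul1,r1:Add2,r2:11,r3:Add1
  c5: CDB Add2=5; issue MUL r2<-Mul2  regs: r0:Mul1,r1:5,r2:Mul2,r3:Add1
  c6: issue SUB r1<-Add2  regs: r0:Mul1,r1:Add2,r2:Mul2,r3:Add1
  c7: CDB Add1=11; stall  regs: r0:Mul1,r1:Add2,r2:Mul2,r3:11
  c8: CDB Mul1=121; issue MUL r0<-Mul1  regs: r0:Mul1,r1:Add2,r2:Mul2,r3:11
  c9: CDB Mul2=55; issue SUB r1<-Add1  regs: r0:Mul1,r1:Add1,r2:55,r3:11
  c10: CDB Add2=110; issue SUB r0<-Add2  regs: r0:Add2,r1:Add1,r2:55,r3:11
  c11: issue ADD r1<-Add3  regs: r0:Add2,r1:Add3,r2:55,r3:11
  c12: -  regs: r0:Add2,r1:Add3,r2:55,r3:11
  c13: -  regs: r0:Add2,r1:Add3,r2:55,r3:11
  c14: CDB Mul1=6050  regs: r0:Add2,r1:Add3,r2:55,r3:11
  c15: -  regs: r0:Add2,r1:Add3,r2:55,r3:11
  c16: CDB Add1=6039  regs: r0:Add2,r1:Add3,r2:55,r3:11
  c17: CDB Add2=6039  regs: r0:6039,r1:Add3,r2:55,r3:11

STATUS = VALUE 11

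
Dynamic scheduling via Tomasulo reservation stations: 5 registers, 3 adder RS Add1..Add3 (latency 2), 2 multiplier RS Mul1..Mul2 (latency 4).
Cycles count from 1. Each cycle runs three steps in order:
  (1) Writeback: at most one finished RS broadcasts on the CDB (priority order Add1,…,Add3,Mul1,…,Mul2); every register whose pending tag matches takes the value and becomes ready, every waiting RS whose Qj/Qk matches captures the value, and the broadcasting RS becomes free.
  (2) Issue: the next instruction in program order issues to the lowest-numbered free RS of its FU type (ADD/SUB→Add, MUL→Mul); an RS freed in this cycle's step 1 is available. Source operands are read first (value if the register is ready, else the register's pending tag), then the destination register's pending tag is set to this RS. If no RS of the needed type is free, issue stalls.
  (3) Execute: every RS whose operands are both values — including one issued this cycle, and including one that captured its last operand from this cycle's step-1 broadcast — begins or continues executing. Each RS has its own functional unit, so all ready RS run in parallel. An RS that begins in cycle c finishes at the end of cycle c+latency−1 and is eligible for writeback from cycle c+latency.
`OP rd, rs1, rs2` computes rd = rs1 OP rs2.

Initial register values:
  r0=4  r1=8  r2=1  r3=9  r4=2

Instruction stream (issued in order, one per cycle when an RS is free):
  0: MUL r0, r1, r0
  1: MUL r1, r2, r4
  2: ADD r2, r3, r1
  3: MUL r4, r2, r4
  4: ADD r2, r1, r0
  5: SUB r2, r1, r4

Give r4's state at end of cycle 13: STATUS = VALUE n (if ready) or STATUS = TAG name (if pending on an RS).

STATUS = VALUE 22

cycle 1: issue MUL r0<-Mul1 // r0:Mul1,r1:8,r2:1,r3:9,r4:2
cycle 2: issue MUL r1<-Mul2 // r0:Mul1,r1:Mul2,r2:1,r3:9,r4:2
cycle 3: issue ADD r2<-Add1 // r0:Mul1,r1:Mul2,r2:Add1,r3:9,r4:2
cycle 4: stall // r0:Mul1,r1:Mul2,r2:Add1,r3:9,r4:2
cycle 5: CDB Mul1=32; issue MUL r4<-Mul1 // r0:32,r1:Mul2,r2:Add1,r3:9,r4:Mul1
cycle 6: CDB Mul2=2; issue ADD r2<-Add2 // r0:32,r1:2,r2:Add2,r3:9,r4:Mul1
cycle 7: issue SUB r2<-Add3 // r0:32,r1:2,r2:Add3,r3:9,r4:Mul1
cycle 8: CDB Add1=11 // r0:32,r1:2,r2:Add3,r3:9,r4:Mul1
cycle 9: CDB Add2=34 // r0:32,r1:2,r2:Add3,r3:9,r4:Mul1
cycle 10: - // r0:32,r1:2,r2:Add3,r3:9,r4:Mul1
cycle 11: - // r0:32,r1:2,r2:Add3,r3:9,r4:Mul1
cycle 12: CDB Mul1=22 // r0:32,r1:2,r2:Add3,r3:9,r4:22
cycle 13: - // r0:32,r1:2,r2:Add3,r3:9,r4:22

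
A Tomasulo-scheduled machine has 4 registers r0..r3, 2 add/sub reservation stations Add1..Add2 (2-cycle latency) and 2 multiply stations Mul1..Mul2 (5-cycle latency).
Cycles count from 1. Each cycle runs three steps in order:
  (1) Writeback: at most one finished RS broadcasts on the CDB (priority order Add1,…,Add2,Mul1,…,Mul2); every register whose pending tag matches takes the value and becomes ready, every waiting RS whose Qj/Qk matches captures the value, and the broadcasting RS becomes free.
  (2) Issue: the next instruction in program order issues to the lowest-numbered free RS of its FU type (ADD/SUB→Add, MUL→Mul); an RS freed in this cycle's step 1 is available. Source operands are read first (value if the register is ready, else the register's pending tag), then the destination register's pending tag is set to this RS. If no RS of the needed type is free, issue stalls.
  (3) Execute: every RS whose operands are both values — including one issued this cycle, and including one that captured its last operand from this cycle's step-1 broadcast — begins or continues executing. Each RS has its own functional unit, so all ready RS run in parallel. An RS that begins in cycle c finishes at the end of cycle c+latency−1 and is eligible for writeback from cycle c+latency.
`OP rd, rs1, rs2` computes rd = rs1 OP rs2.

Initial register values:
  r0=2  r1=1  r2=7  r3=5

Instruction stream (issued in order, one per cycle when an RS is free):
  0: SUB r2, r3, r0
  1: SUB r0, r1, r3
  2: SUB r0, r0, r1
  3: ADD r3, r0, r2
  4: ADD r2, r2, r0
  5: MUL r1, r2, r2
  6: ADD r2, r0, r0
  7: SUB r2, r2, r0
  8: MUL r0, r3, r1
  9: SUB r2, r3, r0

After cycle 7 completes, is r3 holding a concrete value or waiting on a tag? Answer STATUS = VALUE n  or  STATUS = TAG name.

  c1: issue SUB r2<-Add1  regs: r0:2,r1:1,r2:Add1,r3:5
  c2: issue SUB r0<-Add2  regs: r0:Add2,r1:1,r2:Add1,r3:5
  c3: CDB Add1=3; issue SUB r0<-Add1  regs: r0:Add1,r1:1,r2:3,r3:5
  c4: CDB Add2=-4; issue ADD r3<-Add2  regs: r0:Add1,r1:1,r2:3,r3:Add2
  c5: stall  regs: r0:Add1,r1:1,r2:3,r3:Add2
  c6: CDB Add1=-5; issue ADD r2<-Add1  regs: r0:-5,r1:1,r2:Add1,r3:Add2
  c7: issue MUL r1<-Mul1  regs: r0:-5,r1:Mul1,r2:Add1,r3:Add2

STATUS = TAG Add2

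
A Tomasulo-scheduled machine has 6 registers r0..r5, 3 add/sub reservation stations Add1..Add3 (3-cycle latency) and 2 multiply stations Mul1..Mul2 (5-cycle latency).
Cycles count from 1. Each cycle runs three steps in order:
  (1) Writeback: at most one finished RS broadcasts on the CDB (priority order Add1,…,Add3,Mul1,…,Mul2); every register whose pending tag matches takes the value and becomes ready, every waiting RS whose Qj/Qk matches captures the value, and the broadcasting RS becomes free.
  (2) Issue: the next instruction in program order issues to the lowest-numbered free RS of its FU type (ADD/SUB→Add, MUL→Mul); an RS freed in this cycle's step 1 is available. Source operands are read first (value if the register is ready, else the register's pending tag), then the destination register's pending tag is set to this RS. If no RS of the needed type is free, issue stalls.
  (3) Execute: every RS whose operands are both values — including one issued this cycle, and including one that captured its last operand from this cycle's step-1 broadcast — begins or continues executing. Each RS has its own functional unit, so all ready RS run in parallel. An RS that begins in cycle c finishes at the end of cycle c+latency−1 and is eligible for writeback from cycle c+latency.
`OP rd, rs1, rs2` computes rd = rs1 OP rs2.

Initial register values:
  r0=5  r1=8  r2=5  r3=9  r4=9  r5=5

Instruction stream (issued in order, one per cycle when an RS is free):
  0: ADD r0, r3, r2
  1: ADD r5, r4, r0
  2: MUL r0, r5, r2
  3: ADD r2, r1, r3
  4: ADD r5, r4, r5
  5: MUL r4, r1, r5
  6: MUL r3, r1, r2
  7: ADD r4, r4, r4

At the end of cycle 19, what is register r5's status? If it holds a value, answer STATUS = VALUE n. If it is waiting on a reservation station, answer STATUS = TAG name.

STATUS = VALUE 32

cycle 1: issue ADD r0<-Add1 // r0:Add1,r1:8,r2:5,r3:9,r4:9,r5:5
cycle 2: issue ADD r5<-Add2 // r0:Add1,r1:8,r2:5,r3:9,r4:9,r5:Add2
cycle 3: issue MUL r0<-Mul1 // r0:Mul1,r1:8,r2:5,r3:9,r4:9,r5:Add2
cycle 4: CDB Add1=14; issue ADD r2<-Add1 // r0:Mul1,r1:8,r2:Add1,r3:9,r4:9,r5:Add2
cycle 5: issue ADD r5<-Add3 // r0:Mul1,r1:8,r2:Add1,r3:9,r4:9,r5:Add3
cycle 6: issue MUL r4<-Mul2 // r0:Mul1,r1:8,r2:Add1,r3:9,r4:Mul2,r5:Add3
cycle 7: CDB Add1=17; stall // r0:Mul1,r1:8,r2:17,r3:9,r4:Mul2,r5:Add3
cycle 8: CDB Add2=23; stall // r0:Mul1,r1:8,r2:17,r3:9,r4:Mul2,r5:Add3
cycle 9: stall // r0:Mul1,r1:8,r2:17,r3:9,r4:Mul2,r5:Add3
cycle 10: stall // r0:Mul1,r1:8,r2:17,r3:9,r4:Mul2,r5:Add3
cycle 11: CDB Add3=32; stall // r0:Mul1,r1:8,r2:17,r3:9,r4:Mul2,r5:32
cycle 12: stall // r0:Mul1,r1:8,r2:17,r3:9,r4:Mul2,r5:32
cycle 13: CDB Mul1=115; issue MUL r3<-Mul1 // r0:115,r1:8,r2:17,r3:Mul1,r4:Mul2,r5:32
cycle 14: issue ADD r4<-Add1 // r0:115,r1:8,r2:17,r3:Mul1,r4:Add1,r5:32
cycle 15: - // r0:115,r1:8,r2:17,r3:Mul1,r4:Add1,r5:32
cycle 16: CDB Mul2=256 // r0:115,r1:8,r2:17,r3:Mul1,r4:Add1,r5:32
cycle 17: - // r0:115,r1:8,r2:17,r3:Mul1,r4:Add1,r5:32
cycle 18: CDB Mul1=136 // r0:115,r1:8,r2:17,r3:136,r4:Add1,r5:32
cycle 19: CDB Add1=512 // r0:115,r1:8,r2:17,r3:136,r4:512,r5:32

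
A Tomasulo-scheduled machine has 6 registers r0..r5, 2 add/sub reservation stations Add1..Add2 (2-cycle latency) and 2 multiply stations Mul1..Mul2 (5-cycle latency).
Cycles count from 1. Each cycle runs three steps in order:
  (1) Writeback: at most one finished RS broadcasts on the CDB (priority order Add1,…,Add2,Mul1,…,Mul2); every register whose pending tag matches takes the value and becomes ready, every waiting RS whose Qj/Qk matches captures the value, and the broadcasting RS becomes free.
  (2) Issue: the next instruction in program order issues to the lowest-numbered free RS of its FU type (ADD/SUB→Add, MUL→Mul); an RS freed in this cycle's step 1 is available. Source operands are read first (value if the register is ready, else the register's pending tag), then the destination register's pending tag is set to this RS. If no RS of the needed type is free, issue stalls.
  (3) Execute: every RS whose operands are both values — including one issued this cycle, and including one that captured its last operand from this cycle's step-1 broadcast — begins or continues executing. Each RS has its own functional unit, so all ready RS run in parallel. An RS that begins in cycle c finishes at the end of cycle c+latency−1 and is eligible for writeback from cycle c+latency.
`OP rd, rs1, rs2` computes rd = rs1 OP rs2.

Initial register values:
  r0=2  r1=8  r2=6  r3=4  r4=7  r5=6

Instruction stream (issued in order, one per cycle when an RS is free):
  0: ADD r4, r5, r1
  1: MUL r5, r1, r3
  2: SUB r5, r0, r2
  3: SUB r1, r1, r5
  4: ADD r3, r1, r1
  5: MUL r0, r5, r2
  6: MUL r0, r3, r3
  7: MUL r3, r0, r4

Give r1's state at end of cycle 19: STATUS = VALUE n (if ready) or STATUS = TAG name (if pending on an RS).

  c1: issue ADD r4<-Add1  regs: r0:2,r1:8,r2:6,r3:4,r4:Add1,r5:6
  c2: issue MUL r5<-Mul1  regs: r0:2,r1:8,r2:6,r3:4,r4:Add1,r5:Mul1
  c3: CDB Add1=14; issue SUB r5<-Add1  regs: r0:2,r1:8,r2:6,r3:4,r4:14,r5:Add1
  c4: issue SUB r1<-Add2  regs: r0:2,r1:Add2,r2:6,r3:4,r4:14,r5:Add1
  c5: CDB Add1=-4; issue ADD r3<-Add1  regs: r0:2,r1:Add2,r2:6,r3:Add1,r4:14,r5:-4
  c6: issue MUL r0<-Mul2  regs: r0:Mul2,r1:Add2,r2:6,r3:Add1,r4:14,r5:-4
  c7: CDB Add2=12; stall  regs: r0:Mul2,r1:12,r2:6,r3:Add1,r4:14,r5:-4
  c8: CDB Mul1=32; issue MUL r0<-Mul1  regs: r0:Mul1,r1:12,r2:6,r3:Add1,r4:14,r5:-4
  c9: CDB Add1=24; stall  regs: r0:Mul1,r1:12,r2:6,r3:24,r4:14,r5:-4
  c10: stall  regs: r0:Mul1,r1:12,r2:6,r3:24,r4:14,r5:-4
  c11: CDB Mul2=-24; issue MUL r3<-Mul2  regs: r0:Mul1,r1:12,r2:6,r3:Mul2,r4:14,r5:-4
  c12: -  regs: r0:Mul1,r1:12,r2:6,r3:Mul2,r4:14,r5:-4
  c13: -  regs: r0:Mul1,r1:12,r2:6,r3:Mul2,r4:14,r5:-4
  c14: CDB Mul1=576  regs: r0:576,r1:12,r2:6,r3:Mul2,r4:14,r5:-4
  c15: -  regs: r0:576,r1:12,r2:6,r3:Mul2,r4:14,r5:-4
  c16: -  regs: r0:576,r1:12,r2:6,r3:Mul2,r4:14,r5:-4
  c17: -  regs: r0:576,r1:12,r2:6,r3:Mul2,r4:14,r5:-4
  c18: -  regs: r0:576,r1:12,r2:6,r3:Mul2,r4:14,r5:-4
  c19: CDB Mul2=8064  regs: r0:576,r1:12,r2:6,r3:8064,r4:14,r5:-4

STATUS = VALUE 12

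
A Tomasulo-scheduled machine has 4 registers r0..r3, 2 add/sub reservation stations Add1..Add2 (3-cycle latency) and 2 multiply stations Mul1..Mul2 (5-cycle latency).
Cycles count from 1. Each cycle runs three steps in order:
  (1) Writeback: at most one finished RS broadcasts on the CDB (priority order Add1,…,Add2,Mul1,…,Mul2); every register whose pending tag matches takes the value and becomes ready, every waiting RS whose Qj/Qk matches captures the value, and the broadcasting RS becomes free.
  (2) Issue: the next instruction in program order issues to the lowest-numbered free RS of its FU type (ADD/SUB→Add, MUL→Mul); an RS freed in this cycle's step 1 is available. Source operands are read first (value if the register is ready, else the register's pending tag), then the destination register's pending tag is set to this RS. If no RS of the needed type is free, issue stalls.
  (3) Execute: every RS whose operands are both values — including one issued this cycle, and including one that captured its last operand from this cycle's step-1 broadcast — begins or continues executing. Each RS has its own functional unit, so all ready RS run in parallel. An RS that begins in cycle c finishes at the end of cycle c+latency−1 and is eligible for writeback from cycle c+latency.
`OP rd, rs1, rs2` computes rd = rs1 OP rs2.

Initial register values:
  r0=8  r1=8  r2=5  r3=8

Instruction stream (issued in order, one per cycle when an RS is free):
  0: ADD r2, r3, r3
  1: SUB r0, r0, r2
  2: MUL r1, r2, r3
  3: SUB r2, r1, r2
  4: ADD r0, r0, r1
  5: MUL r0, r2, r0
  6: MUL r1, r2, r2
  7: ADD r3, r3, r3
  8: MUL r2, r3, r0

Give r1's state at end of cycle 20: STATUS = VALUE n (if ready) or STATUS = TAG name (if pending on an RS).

cycle 1: issue ADD r2<-Add1 // r0:8,r1:8,r2:Add1,r3:8
cycle 2: issue SUB r0<-Add2 // r0:Add2,r1:8,r2:Add1,r3:8
cycle 3: issue MUL r1<-Mul1 // r0:Add2,r1:Mul1,r2:Add1,r3:8
cycle 4: CDB Add1=16; issue SUB r2<-Add1 // r0:Add2,r1:Mul1,r2:Add1,r3:8
cycle 5: stall // r0:Add2,r1:Mul1,r2:Add1,r3:8
cycle 6: stall // r0:Add2,r1:Mul1,r2:Add1,r3:8
cycle 7: CDB Add2=-8; issue ADD r0<-Add2 // r0:Add2,r1:Mul1,r2:Add1,r3:8
cycle 8: issue MUL r0<-Mul2 // r0:Mul2,r1:Mul1,r2:Add1,r3:8
cycle 9: CDB Mul1=128; issue MUL r1<-Mul1 // r0:Mul2,r1:Mul1,r2:Add1,r3:8
cycle 10: stall // r0:Mul2,r1:Mul1,r2:Add1,r3:8
cycle 11: stall // r0:Mul2,r1:Mul1,r2:Add1,r3:8
cycle 12: CDB Add1=112; issue ADD r3<-Add1 // r0:Mul2,r1:Mul1,r2:112,r3:Add1
cycle 13: CDB Add2=120; stall // r0:Mul2,r1:Mul1,r2:112,r3:Add1
cycle 14: stall // r0:Mul2,r1:Mul1,r2:112,r3:Add1
cycle 15: CDB Add1=16; stall // r0:Mul2,r1:Mul1,r2:112,r3:16
cycle 16: stall // r0:Mul2,r1:Mul1,r2:112,r3:16
cycle 17: CDB Mul1=12544; issue MUL r2<-Mul1 // r0:Mul2,r1:12544,r2:Mul1,r3:16
cycle 18: CDB Mul2=13440 // r0:13440,r1:12544,r2:Mul1,r3:16
cycle 19: - // r0:13440,r1:12544,r2:Mul1,r3:16
cycle 20: - // r0:13440,r1:12544,r2:Mul1,r3:16

STATUS = VALUE 12544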